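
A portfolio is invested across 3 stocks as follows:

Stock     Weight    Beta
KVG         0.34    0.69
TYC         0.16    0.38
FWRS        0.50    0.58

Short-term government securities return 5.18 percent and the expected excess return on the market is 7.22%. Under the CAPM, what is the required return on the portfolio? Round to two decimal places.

β_P = Σ w_i β_i = 0.34×0.69 + 0.16×0.38 + 0.50×0.58 = 0.5854
E(R_P) = R_f + β_P × MRP = 5.18% + 0.5854 × 7.22% = 9.41%

9.41%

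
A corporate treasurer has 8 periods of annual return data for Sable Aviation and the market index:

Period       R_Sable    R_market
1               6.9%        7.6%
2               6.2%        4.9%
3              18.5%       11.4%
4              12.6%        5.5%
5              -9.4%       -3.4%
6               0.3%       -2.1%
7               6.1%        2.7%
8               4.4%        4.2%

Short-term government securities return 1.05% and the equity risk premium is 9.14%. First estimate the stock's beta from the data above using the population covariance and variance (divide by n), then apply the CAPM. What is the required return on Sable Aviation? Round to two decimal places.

Mean R_i = (6.9 + 6.2 + 18.5 + 12.6 − 9.4 + 0.3 + 6.1 + 4.4) / 8 = 5.7000%
Mean R_m = (7.6 + 4.9 + 11.4 + 5.5 − 3.4 − 2.1 + 2.7 + 4.2) / 8 = 3.8500%
Σ(R_i − R̄_i)(R_m − R̄_m) = 253.7400  ⇒  Cov = 253.7400 / 8 = 31.7175
Σ(R_m − R̄_m)² = 164.3000  ⇒  Var(R_m) = 164.3000 / 8 = 20.5375
β = Cov / Var(R_m) = 31.7175 / 20.5375 = 1.5444
E(R) = R_f + β × MRP = 1.05% + 1.5444 × 9.14% = 15.17%

15.17%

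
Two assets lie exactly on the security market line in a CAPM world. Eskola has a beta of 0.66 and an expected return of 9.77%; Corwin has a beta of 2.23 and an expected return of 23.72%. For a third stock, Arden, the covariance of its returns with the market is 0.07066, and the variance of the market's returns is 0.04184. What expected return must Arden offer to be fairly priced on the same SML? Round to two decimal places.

MRP = (23.72% − 9.77%) / (2.23 − 0.66) = 8.8854%
R_f = 9.77% − 0.66 × 8.8854% = 3.9056%
β_Arden = Cov / Var(R_m) = 0.07066 / 0.04184 = 1.6888
E(R_Arden) = R_f + β × MRP = 3.9056% + 1.6888 × 8.8854% = 18.91%

18.91%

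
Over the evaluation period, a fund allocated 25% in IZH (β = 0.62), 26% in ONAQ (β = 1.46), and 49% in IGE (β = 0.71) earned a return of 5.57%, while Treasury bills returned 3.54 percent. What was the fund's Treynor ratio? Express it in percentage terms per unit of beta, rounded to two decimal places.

β_P = 0.25×0.62 + 0.26×1.46 + 0.49×0.71 = 0.8825
Treynor = (R_P − R_f) / β_P = (5.57% − 3.54%) / 0.8825 = 2.03% / 0.8825 = 2.30%

2.30%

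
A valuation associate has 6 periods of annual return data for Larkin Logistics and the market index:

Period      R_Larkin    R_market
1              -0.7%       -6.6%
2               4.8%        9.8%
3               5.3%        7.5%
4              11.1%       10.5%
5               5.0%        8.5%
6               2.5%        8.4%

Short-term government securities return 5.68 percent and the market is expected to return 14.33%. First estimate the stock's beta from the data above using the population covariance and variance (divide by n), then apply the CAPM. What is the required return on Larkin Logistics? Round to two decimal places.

9.59%

Mean R_i = (-0.7 + 4.8 + 5.3 + 11.1 + 5.0 + 2.5) / 6 = 4.6667%
Mean R_m = (-6.6 + 9.8 + 7.5 + 10.5 + 8.5 + 8.4) / 6 = 6.3500%
Σ(R_i − R̄_i)(R_m − R̄_m) = 93.6600  ⇒  Cov = 93.6600 / 6 = 15.6100
Σ(R_m − R̄_m)² = 206.9750  ⇒  Var(R_m) = 206.9750 / 6 = 34.4958
β = Cov / Var(R_m) = 15.6100 / 34.4958 = 0.4525
MRP = 14.33% − 5.68% = 8.65%
E(R) = R_f + β × MRP = 5.68% + 0.4525 × 8.65% = 9.59%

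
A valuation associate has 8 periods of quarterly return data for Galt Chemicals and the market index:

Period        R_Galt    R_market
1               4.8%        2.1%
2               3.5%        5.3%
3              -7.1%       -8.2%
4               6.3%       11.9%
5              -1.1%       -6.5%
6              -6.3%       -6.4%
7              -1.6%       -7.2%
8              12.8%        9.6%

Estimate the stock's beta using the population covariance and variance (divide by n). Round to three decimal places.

0.732

Mean R_i = (4.8 + 3.5 − 7.1 + 6.3 − 1.1 − 6.3 − 1.6 + 12.8) / 8 = 1.4125%
Mean R_m = (2.1 + 5.3 − 8.2 + 11.9 − 6.5 − 6.4 − 7.2 + 9.6) / 8 = 0.0750%
Σ(R_i − R̄_i)(R_m − R̄_m) = 342.8425  ⇒  Cov = 342.8425 / 8 = 42.8553
Σ(R_m − R̄_m)² = 468.5150  ⇒  Var(R_m) = 468.5150 / 8 = 58.5644
β = Cov / Var(R_m) = 42.8553 / 58.5644 = 0.7318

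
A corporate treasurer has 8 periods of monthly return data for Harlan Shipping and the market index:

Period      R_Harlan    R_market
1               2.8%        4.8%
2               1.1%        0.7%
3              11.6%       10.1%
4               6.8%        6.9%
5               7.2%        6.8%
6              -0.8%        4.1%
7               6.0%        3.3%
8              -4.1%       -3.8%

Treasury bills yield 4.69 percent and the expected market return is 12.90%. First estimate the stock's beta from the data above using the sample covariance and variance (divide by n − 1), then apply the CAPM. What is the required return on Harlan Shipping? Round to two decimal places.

13.37%

Mean R_i = (2.8 + 1.1 + 11.6 + 6.8 + 7.2 − 0.8 + 6.0 − 4.1) / 8 = 3.8250%
Mean R_m = (4.8 + 0.7 + 10.1 + 6.9 + 6.8 + 4.1 + 3.3 − 3.8) / 8 = 4.1125%
Σ(R_i − R̄_i)(R_m − R̄_m) = 133.5075  ⇒  Cov = 133.5075 / 7 = 19.0725
Σ(R_m − R̄_m)² = 126.2288  ⇒  Var(R_m) = 126.2288 / 7 = 18.0327
β = Cov / Var(R_m) = 19.0725 / 18.0327 = 1.0577
MRP = 12.90% − 4.69% = 8.21%
E(R) = R_f + β × MRP = 4.69% + 1.0577 × 8.21% = 13.37%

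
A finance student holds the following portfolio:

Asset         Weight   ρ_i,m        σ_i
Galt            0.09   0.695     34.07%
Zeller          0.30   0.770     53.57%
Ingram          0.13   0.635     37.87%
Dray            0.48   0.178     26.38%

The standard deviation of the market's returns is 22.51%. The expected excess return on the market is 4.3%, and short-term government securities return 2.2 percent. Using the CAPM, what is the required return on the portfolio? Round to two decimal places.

6.00%

β_Galt = 0.695 × 34.07% / 22.51% = 1.0519
β_Zeller = 0.770 × 53.57% / 22.51% = 1.8325
β_Ingram = 0.635 × 37.87% / 22.51% = 1.0683
β_Dray = 0.178 × 26.38% / 22.51% = 0.2086
β_P = Σ w_i β_i = 0.09×1.0519 + 0.30×1.8325 + 0.13×1.0683 + 0.48×0.2086 = 0.8834
E(R_P) = R_f + β_P × MRP = 2.2% + 0.8834 × 4.3% = 6.00%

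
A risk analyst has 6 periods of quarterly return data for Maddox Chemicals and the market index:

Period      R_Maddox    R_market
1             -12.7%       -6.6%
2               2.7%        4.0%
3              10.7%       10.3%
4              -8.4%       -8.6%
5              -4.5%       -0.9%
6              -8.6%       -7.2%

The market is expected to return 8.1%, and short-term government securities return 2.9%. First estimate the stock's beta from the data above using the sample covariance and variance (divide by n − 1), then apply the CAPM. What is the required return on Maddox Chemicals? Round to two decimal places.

Mean R_i = (-12.7 + 2.7 + 10.7 − 8.4 − 4.5 − 8.6) / 6 = -3.4667%
Mean R_m = (-6.6 + 4.0 + 10.3 − 8.6 − 0.9 − 7.2) / 6 = -1.5000%
Σ(R_i − R̄_i)(R_m − R̄_m) = 311.8400  ⇒  Cov = 311.8400 / 5 = 62.3680
Σ(R_m − R̄_m)² = 278.7600  ⇒  Var(R_m) = 278.7600 / 5 = 55.7520
β = Cov / Var(R_m) = 62.3680 / 55.7520 = 1.1187
MRP = 8.1% − 2.9% = 5.20%
E(R) = R_f + β × MRP = 2.9% + 1.1187 × 5.2% = 8.72%

8.72%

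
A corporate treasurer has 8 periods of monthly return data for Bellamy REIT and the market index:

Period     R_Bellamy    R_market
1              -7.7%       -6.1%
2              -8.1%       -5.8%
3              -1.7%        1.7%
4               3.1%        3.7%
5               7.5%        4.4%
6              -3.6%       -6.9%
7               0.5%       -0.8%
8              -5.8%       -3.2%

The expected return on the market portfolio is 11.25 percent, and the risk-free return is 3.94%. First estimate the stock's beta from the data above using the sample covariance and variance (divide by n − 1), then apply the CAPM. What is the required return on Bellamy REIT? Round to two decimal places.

Mean R_i = (-7.7 − 8.1 − 1.7 + 3.1 + 7.5 − 3.6 + 0.5 − 5.8) / 8 = -1.9750%
Mean R_m = (-6.1 − 5.8 + 1.7 + 3.7 + 4.4 − 6.9 − 0.8 − 3.2) / 8 = -1.6250%
Σ(R_i − R̄_i)(R_m − R̄_m) = 152.8550  ⇒  Cov = 152.8550 / 7 = 21.8364
Σ(R_m − R̄_m)² = 144.1550  ⇒  Var(R_m) = 144.1550 / 7 = 20.5936
β = Cov / Var(R_m) = 21.8364 / 20.5936 = 1.0603
MRP = 11.25% − 3.94% = 7.31%
E(R) = R_f + β × MRP = 3.94% + 1.0603 × 7.31% = 11.69%

11.69%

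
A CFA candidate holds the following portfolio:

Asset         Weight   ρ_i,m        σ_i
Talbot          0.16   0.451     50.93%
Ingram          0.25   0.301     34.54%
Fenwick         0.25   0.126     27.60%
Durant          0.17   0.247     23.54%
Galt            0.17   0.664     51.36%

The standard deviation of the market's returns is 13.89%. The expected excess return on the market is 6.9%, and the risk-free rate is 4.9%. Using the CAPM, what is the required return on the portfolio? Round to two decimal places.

11.82%

β_Talbot = 0.451 × 50.93% / 13.89% = 1.6537
β_Ingram = 0.301 × 34.54% / 13.89% = 0.7485
β_Fenwick = 0.126 × 27.60% / 13.89% = 0.2504
β_Durant = 0.247 × 23.54% / 13.89% = 0.4186
β_Galt = 0.664 × 51.36% / 13.89% = 2.4552
β_P = Σ w_i β_i = 0.16×1.6537 + 0.25×0.7485 + 0.25×0.2504 + 0.17×0.4186 + 0.17×2.4552 = 1.0029
E(R_P) = R_f + β_P × MRP = 4.9% + 1.0029 × 6.9% = 11.82%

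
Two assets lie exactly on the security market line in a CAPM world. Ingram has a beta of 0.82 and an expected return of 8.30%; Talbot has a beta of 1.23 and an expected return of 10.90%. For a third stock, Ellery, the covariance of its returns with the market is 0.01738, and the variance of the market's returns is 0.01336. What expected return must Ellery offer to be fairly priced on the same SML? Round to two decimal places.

11.35%

MRP = (10.90% − 8.30%) / (1.23 − 0.82) = 6.3415%
R_f = 8.30% − 0.82 × 6.3415% = 3.1000%
β_Ellery = Cov / Var(R_m) = 0.01738 / 0.01336 = 1.3009
E(R_Ellery) = R_f + β × MRP = 3.1000% + 1.3009 × 6.3415% = 11.35%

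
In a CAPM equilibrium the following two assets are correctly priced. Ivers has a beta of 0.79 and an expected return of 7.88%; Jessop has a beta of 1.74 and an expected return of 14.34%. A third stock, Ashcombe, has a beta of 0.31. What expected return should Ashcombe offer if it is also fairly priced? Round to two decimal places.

4.62%

MRP (SML slope) = (14.34% − 7.88%) / (1.74 − 0.79) = 6.46% / 0.95 = 6.8000%
R_f (intercept) = 7.88% − 0.79 × 6.8000% = 2.5080%
E(R_Ashcombe) = R_f + β × MRP = 2.5080% + 0.31 × 6.8000% = 4.62%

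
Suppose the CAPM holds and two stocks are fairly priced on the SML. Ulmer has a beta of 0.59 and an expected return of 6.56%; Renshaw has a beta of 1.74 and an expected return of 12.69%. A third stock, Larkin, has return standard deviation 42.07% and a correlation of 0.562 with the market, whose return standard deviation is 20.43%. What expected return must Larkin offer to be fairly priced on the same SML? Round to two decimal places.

MRP = (12.69% − 6.56%) / (1.74 − 0.59) = 5.3304%
R_f = 6.56% − 0.59 × 5.3304% = 3.4151%
β_Larkin = ρ·σ_i/σ_m = 0.562 × 42.07 / 20.43 = 1.1573
E(R_Larkin) = R_f + β × MRP = 3.4151% + 1.1573 × 5.3304% = 9.58%

9.58%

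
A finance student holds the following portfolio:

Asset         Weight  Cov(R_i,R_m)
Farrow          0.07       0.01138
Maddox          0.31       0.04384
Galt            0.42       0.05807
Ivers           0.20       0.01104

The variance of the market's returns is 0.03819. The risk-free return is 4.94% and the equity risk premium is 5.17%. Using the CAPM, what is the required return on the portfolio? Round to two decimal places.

10.49%

β_Farrow = 0.01138 / 0.03819 = 0.2980
β_Maddox = 0.04384 / 0.03819 = 1.1479
β_Galt = 0.05807 / 0.03819 = 1.5206
β_Ivers = 0.01104 / 0.03819 = 0.2891
β_P = Σ w_i β_i = 0.07×0.2980 + 0.31×1.1479 + 0.42×1.5206 + 0.20×0.2891 = 1.0732
E(R_P) = R_f + β_P × MRP = 4.94% + 1.0732 × 5.17% = 10.49%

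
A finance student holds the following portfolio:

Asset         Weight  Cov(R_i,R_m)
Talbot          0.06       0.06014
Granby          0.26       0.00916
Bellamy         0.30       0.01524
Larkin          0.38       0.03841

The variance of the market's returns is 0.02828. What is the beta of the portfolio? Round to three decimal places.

0.890

β_Talbot = 0.06014 / 0.02828 = 2.1266
β_Granby = 0.00916 / 0.02828 = 0.3239
β_Bellamy = 0.01524 / 0.02828 = 0.5389
β_Larkin = 0.03841 / 0.02828 = 1.3582
β_P = Σ w_i β_i = 0.06×2.1266 + 0.26×0.3239 + 0.30×0.5389 + 0.38×1.3582 = 0.8896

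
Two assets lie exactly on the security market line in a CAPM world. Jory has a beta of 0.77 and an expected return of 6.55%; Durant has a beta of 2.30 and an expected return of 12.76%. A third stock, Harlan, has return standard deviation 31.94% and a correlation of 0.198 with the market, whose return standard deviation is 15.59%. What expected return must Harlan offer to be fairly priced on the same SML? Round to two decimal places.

MRP = (12.76% − 6.55%) / (2.30 − 0.77) = 4.0588%
R_f = 6.55% − 0.77 × 4.0588% = 3.4247%
β_Harlan = ρ·σ_i/σ_m = 0.198 × 31.94 / 15.59 = 0.4057
E(R_Harlan) = R_f + β × MRP = 3.4247% + 0.4057 × 4.0588% = 5.07%

5.07%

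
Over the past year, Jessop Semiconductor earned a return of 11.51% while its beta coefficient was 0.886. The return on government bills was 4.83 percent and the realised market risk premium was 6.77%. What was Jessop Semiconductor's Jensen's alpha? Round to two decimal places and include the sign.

+0.68%

CAPM benchmark = R_f + β(R_m − R_f) = 4.83% + 0.886 × 6.77% = 10.82822%
α = actual − benchmark = 11.51% − 10.82822% = +0.68%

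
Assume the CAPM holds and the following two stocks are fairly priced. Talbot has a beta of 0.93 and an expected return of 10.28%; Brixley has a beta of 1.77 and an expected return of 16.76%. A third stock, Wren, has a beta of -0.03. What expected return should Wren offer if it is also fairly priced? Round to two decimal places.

MRP (SML slope) = (16.76% − 10.28%) / (1.77 − 0.93) = 6.48% / 0.84 = 7.7143%
R_f (intercept) = 10.28% − 0.93 × 7.7143% = 3.1057%
E(R_Wren) = R_f + β × MRP = 3.1057% + -0.03 × 7.7143% = 2.87%

2.87%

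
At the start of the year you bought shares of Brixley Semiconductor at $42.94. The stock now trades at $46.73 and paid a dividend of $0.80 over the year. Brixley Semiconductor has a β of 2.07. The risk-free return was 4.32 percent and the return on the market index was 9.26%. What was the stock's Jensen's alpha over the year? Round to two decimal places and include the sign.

Realised HPR = (P1 + D1 − P0) / P0 = (46.73 + 0.80 − 42.94) / 42.94 = 4.59 / 42.94 = 10.6893%
MRP = 9.26% − 4.32% = 4.94%
CAPM required = R_f + β·MRP = 4.32% + 2.07 × 4.94% = 14.5458%
α = realised − required = 10.6893% − 14.5458% = -3.86%

-3.86%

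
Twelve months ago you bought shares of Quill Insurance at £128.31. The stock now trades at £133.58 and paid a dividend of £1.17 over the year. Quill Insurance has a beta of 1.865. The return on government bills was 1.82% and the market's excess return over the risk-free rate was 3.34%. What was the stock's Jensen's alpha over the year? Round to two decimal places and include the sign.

Realised HPR = (P1 + D1 − P0) / P0 = (133.58 + 1.17 − 128.31) / 128.31 = 6.44 / 128.31 = 5.0191%
CAPM required = R_f + β·MRP = 1.82% + 1.865 × 3.34% = 8.04910%
α = realised − required = 5.0191% − 8.04910% = -3.03%

-3.03%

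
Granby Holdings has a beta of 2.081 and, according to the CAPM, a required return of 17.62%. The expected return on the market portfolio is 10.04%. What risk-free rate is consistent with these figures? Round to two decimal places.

E(R) = R_f + β(E(R_m) − R_f) = R_f(1 − β) + β·E(R_m)
17.62% = R_f × (1 − 2.081) + 2.081 × 10.04%
17.62% = R_f × -1.081 + 20.89324%
R_f = (17.62% − 20.89324%) / -1.081 = 3.03%

3.03%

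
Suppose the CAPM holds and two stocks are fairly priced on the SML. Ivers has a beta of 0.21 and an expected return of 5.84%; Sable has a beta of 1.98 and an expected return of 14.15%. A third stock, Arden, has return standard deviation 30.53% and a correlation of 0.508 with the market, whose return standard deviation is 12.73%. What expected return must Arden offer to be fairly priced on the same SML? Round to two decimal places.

10.57%

MRP = (14.15% − 5.84%) / (1.98 − 0.21) = 4.6949%
R_f = 5.84% − 0.21 × 4.6949% = 4.8541%
β_Arden = ρ·σ_i/σ_m = 0.508 × 30.53 / 12.73 = 1.2183
E(R_Arden) = R_f + β × MRP = 4.8541% + 1.2183 × 4.6949% = 10.57%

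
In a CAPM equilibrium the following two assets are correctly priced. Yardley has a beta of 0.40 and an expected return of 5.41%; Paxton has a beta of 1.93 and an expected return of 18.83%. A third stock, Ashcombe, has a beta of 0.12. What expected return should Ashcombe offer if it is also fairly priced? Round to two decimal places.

MRP (SML slope) = (18.83% − 5.41%) / (1.93 − 0.40) = 13.42% / 1.53 = 8.7712%
R_f (intercept) = 5.41% − 0.40 × 8.7712% = 1.9015%
E(R_Ashcombe) = R_f + β × MRP = 1.9015% + 0.12 × 8.7712% = 2.95%

2.95%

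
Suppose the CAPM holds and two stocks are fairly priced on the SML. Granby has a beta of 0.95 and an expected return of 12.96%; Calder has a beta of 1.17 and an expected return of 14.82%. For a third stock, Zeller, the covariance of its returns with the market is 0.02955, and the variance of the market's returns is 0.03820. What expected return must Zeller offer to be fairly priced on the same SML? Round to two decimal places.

MRP = (14.82% − 12.96%) / (1.17 − 0.95) = 8.4545%
R_f = 12.96% − 0.95 × 8.4545% = 4.9282%
β_Zeller = Cov / Var(R_m) = 0.02955 / 0.03820 = 0.7736
E(R_Zeller) = R_f + β × MRP = 4.9282% + 0.7736 × 8.4545% = 11.47%

11.47%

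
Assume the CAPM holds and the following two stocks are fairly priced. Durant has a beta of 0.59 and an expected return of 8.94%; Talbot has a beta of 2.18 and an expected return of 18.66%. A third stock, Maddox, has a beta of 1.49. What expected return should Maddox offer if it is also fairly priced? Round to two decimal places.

14.44%

MRP (SML slope) = (18.66% − 8.94%) / (2.18 − 0.59) = 9.72% / 1.59 = 6.1132%
R_f (intercept) = 8.94% − 0.59 × 6.1132% = 5.3332%
E(R_Maddox) = R_f + β × MRP = 5.3332% + 1.49 × 6.1132% = 14.44%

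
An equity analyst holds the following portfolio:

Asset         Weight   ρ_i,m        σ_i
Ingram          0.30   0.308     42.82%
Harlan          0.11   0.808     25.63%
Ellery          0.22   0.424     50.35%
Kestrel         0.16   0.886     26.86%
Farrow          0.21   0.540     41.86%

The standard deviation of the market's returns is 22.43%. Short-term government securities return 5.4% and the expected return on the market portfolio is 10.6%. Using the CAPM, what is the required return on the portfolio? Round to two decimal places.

β_Ingram = 0.308 × 42.82% / 22.43% = 0.5880
β_Harlan = 0.808 × 25.63% / 22.43% = 0.9233
β_Ellery = 0.424 × 50.35% / 22.43% = 0.9518
β_Kestrel = 0.886 × 26.86% / 22.43% = 1.0610
β_Farrow = 0.540 × 41.86% / 22.43% = 1.0078
β_P = Σ w_i β_i = 0.30×0.5880 + 0.11×0.9233 + 0.22×0.9518 + 0.16×1.0610 + 0.21×1.0078 = 0.8688
MRP = 10.6% − 5.4% = 5.20%
E(R_P) = R_f + β_P × MRP = 5.4% + 0.8688 × 5.2% = 9.92%

9.92%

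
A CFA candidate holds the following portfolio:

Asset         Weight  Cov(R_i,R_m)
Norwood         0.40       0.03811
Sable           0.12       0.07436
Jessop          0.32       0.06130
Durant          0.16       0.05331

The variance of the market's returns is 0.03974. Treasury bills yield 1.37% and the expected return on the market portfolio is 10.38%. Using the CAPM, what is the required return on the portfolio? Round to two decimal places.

β_Norwood = 0.03811 / 0.03974 = 0.9590
β_Sable = 0.07436 / 0.03974 = 1.8712
β_Jessop = 0.06130 / 0.03974 = 1.5425
β_Durant = 0.05331 / 0.03974 = 1.3415
β_P = Σ w_i β_i = 0.40×0.9590 + 0.12×1.8712 + 0.32×1.5425 + 0.16×1.3415 = 1.3164
MRP = 10.38% − 1.37% = 9.01%
E(R_P) = R_f + β_P × MRP = 1.37% + 1.3164 × 9.01% = 13.23%

13.23%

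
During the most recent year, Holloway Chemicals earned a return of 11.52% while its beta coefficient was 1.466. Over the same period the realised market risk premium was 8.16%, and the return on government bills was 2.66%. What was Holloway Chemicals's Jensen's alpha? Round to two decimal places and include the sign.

CAPM benchmark = R_f + β(R_m − R_f) = 2.66% + 1.466 × 8.16% = 14.62256%
α = actual − benchmark = 11.52% − 14.62256% = -3.10%

-3.10%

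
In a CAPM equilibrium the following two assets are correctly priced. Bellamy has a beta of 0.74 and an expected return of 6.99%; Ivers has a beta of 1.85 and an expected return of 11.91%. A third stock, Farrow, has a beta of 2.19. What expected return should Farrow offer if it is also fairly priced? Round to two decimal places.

MRP (SML slope) = (11.91% − 6.99%) / (1.85 − 0.74) = 4.92% / 1.11 = 4.4324%
R_f (intercept) = 6.99% − 0.74 × 4.4324% = 3.7100%
E(R_Farrow) = R_f + β × MRP = 3.7100% + 2.19 × 4.4324% = 13.42%

13.42%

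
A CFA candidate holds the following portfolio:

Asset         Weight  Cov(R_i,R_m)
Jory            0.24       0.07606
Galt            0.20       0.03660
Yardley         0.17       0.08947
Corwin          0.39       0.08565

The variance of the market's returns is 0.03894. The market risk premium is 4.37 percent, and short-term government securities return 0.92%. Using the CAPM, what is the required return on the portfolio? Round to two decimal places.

β_Jory = 0.07606 / 0.03894 = 1.9533
β_Galt = 0.03660 / 0.03894 = 0.9399
β_Yardley = 0.08947 / 0.03894 = 2.2976
β_Corwin = 0.08565 / 0.03894 = 2.1995
β_P = Σ w_i β_i = 0.24×1.9533 + 0.20×0.9399 + 0.17×2.2976 + 0.39×2.1995 = 1.9052
E(R_P) = R_f + β_P × MRP = 0.92% + 1.9052 × 4.37% = 9.25%

9.25%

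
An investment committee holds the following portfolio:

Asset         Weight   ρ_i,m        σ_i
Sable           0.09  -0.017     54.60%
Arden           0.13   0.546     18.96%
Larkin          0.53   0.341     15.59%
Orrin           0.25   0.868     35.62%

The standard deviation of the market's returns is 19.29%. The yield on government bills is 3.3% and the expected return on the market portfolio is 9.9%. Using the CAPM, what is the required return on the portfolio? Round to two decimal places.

7.34%

β_Sable = -0.017 × 54.60% / 19.29% = -0.0481
β_Arden = 0.546 × 18.96% / 19.29% = 0.5367
β_Larkin = 0.341 × 15.59% / 19.29% = 0.2756
β_Orrin = 0.868 × 35.62% / 19.29% = 1.6028
β_P = Σ w_i β_i = 0.09×-0.0481 + 0.13×0.5367 + 0.53×0.2756 + 0.25×1.6028 = 0.6122
MRP = 9.9% − 3.3% = 6.60%
E(R_P) = R_f + β_P × MRP = 3.3% + 0.6122 × 6.6% = 7.34%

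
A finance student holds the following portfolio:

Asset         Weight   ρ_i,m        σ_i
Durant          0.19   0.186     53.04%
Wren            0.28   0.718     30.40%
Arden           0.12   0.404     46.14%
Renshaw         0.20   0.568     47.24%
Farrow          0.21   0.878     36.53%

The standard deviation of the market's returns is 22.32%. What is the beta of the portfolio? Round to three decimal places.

β_Durant = 0.186 × 53.04% / 22.32% = 0.4420
β_Wren = 0.718 × 30.40% / 22.32% = 0.9779
β_Arden = 0.404 × 46.14% / 22.32% = 0.8352
β_Renshaw = 0.568 × 47.24% / 22.32% = 1.2022
β_Farrow = 0.878 × 36.53% / 22.32% = 1.4370
β_P = Σ w_i β_i = 0.19×0.4420 + 0.28×0.9779 + 0.12×0.8352 + 0.20×1.2022 + 0.21×1.4370 = 1.0002

1.000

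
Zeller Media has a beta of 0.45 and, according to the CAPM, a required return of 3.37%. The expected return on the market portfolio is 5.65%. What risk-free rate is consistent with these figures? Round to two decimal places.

1.50%

E(R) = R_f + β(E(R_m) − R_f) = R_f(1 − β) + β·E(R_m)
3.37% = R_f × (1 − 0.45) + 0.45 × 5.65%
3.37% = R_f × 0.55 + 2.5425%
R_f = (3.37% − 2.5425%) / 0.55 = 1.50%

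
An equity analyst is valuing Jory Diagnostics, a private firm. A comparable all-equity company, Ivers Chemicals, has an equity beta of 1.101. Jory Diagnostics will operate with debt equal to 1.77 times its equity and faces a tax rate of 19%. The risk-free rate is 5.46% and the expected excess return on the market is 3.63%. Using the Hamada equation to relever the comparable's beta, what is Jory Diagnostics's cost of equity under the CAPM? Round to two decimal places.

β_L = β_U × [1 + (1 − t)(D/E)] = 1.101 × [1 + (1 − 0.19) × 1.77]
    = 1.101 × [1 + 0.81 × 1.77] = 1.101 × 2.4337 = 2.6795
E(R) = R_f + β_L × MRP = 5.46% + 2.6795 × 3.63% = 15.19%

15.19%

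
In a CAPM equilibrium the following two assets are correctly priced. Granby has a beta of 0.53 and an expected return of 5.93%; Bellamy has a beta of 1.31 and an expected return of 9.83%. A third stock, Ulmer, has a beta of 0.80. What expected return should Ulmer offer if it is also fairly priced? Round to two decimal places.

7.28%

MRP (SML slope) = (9.83% − 5.93%) / (1.31 − 0.53) = 3.90% / 0.78 = 5.0000%
R_f (intercept) = 5.93% − 0.53 × 5.0000% = 3.2800%
E(R_Ulmer) = R_f + β × MRP = 3.2800% + 0.80 × 5.0000% = 7.28%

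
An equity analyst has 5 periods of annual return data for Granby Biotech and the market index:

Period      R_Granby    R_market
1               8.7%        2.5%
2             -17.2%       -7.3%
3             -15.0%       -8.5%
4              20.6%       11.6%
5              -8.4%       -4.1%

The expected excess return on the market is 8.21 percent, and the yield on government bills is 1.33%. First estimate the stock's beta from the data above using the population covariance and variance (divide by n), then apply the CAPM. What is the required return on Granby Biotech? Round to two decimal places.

17.22%

Mean R_i = (8.7 − 17.2 − 15.0 + 20.6 − 8.4) / 5 = -2.2600%
Mean R_m = (2.5 − 7.3 − 8.5 + 11.6 − 4.1) / 5 = -1.1600%
Σ(R_i − R̄_i)(R_m − R̄_m) = 535.1020  ⇒  Cov = 535.1020 / 5 = 107.0204
Σ(R_m − R̄_m)² = 276.4320  ⇒  Var(R_m) = 276.4320 / 5 = 55.2864
β = Cov / Var(R_m) = 107.0204 / 55.2864 = 1.9357
E(R) = R_f + β × MRP = 1.33% + 1.9357 × 8.21% = 17.22%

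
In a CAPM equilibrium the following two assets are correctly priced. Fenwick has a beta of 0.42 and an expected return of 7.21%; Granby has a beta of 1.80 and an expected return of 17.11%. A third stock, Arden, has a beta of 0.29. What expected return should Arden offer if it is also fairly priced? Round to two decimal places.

6.28%

MRP (SML slope) = (17.11% − 7.21%) / (1.80 − 0.42) = 9.90% / 1.38 = 7.1739%
R_f (intercept) = 7.21% − 0.42 × 7.1739% = 4.1970%
E(R_Arden) = R_f + β × MRP = 4.1970% + 0.29 × 7.1739% = 6.28%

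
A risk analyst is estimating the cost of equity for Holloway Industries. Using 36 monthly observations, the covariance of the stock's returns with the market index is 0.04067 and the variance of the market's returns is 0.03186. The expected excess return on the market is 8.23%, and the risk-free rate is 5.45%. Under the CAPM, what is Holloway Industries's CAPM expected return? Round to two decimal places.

15.96%

β = Cov(R_i, R_m) / Var(R_m) = 0.04067 / 0.03186 = 1.2765
E(R) = R_f + β × MRP = 5.45% + 1.2765 × 8.23% = 15.96%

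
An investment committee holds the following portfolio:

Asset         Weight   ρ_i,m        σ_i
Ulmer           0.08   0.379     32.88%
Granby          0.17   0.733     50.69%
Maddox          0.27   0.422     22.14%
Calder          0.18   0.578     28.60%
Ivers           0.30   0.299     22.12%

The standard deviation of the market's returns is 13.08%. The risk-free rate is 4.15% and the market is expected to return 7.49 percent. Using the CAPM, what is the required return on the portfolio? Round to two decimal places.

β_Ulmer = 0.379 × 32.88% / 13.08% = 0.9527
β_Granby = 0.733 × 50.69% / 13.08% = 2.8407
β_Maddox = 0.422 × 22.14% / 13.08% = 0.7143
β_Calder = 0.578 × 28.60% / 13.08% = 1.2638
β_Ivers = 0.299 × 22.12% / 13.08% = 0.5056
β_P = Σ w_i β_i = 0.08×0.9527 + 0.17×2.8407 + 0.27×0.7143 + 0.18×1.2638 + 0.30×0.5056 = 1.1312
MRP = 7.49% − 4.15% = 3.34%
E(R_P) = R_f + β_P × MRP = 4.15% + 1.1312 × 3.34% = 7.93%

7.93%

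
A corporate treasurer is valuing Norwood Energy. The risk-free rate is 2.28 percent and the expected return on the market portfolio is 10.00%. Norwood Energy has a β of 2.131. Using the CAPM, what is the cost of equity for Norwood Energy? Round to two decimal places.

Market risk premium = E(R_m) − R_f = 10.00% − 2.28% = 7.72%
E(R) = R_f + β × MRP = 2.28% + 2.131 × 7.72% = 18.73%

18.73%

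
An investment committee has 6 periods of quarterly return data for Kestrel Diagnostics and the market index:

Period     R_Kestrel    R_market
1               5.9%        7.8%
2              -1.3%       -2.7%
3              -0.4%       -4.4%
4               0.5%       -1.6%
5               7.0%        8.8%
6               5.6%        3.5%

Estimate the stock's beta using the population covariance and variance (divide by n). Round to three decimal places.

0.625

Mean R_i = (5.9 − 1.3 − 0.4 + 0.5 + 7.0 + 5.6) / 6 = 2.8833%
Mean R_m = (7.8 − 2.7 − 4.4 − 1.6 + 8.8 + 3.5) / 6 = 1.9000%
Σ(R_i − R̄_i)(R_m − R̄_m) = 98.8200  ⇒  Cov = 98.8200 / 6 = 16.4700
Σ(R_m − R̄_m)² = 158.0800  ⇒  Var(R_m) = 158.0800 / 6 = 26.3467
β = Cov / Var(R_m) = 16.4700 / 26.3467 = 0.6251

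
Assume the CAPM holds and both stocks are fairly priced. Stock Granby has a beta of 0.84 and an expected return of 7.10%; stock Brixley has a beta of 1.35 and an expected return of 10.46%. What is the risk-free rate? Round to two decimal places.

Both satisfy E(R) = R_f + β·MRP, so the slope of the SML is
MRP = (10.46% − 7.10%) / (1.35 − 0.84) = 3.36% / 0.51 = 6.5882%
R_f = E(R_Granby) − β_Granby·MRP = 7.10% − 0.84 × 6.5882% = 1.5659%

1.57%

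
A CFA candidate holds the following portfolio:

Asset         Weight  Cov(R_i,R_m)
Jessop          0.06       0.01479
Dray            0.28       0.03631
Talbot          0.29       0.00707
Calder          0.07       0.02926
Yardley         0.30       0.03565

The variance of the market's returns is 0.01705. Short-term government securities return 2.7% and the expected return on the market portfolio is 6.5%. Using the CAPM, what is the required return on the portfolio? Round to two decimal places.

8.46%

β_Jessop = 0.01479 / 0.01705 = 0.8674
β_Dray = 0.03631 / 0.01705 = 2.1296
β_Talbot = 0.00707 / 0.01705 = 0.4147
β_Calder = 0.02926 / 0.01705 = 1.7161
β_Yardley = 0.03565 / 0.01705 = 2.0909
β_P = Σ w_i β_i = 0.06×0.8674 + 0.28×2.1296 + 0.29×0.4147 + 0.07×1.7161 + 0.30×2.0909 = 1.5160
MRP = 6.5% − 2.7% = 3.80%
E(R_P) = R_f + β_P × MRP = 2.7% + 1.5160 × 3.8% = 8.46%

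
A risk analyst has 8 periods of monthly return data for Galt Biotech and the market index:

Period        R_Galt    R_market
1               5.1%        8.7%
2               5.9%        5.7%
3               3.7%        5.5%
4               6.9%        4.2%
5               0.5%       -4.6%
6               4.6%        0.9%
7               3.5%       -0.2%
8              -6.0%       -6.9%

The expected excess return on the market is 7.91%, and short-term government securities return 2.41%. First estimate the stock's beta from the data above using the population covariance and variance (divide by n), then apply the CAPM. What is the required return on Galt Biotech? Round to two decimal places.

7.45%

Mean R_i = (5.1 + 5.9 + 3.7 + 6.9 + 0.5 + 4.6 + 3.5 − 6.0) / 8 = 3.0250%
Mean R_m = (8.7 + 5.7 + 5.5 + 4.2 − 4.6 + 0.9 − 0.2 − 6.9) / 8 = 1.6625%
Σ(R_i − R̄_i)(R_m − R̄_m) = 129.6375  ⇒  Cov = 129.6375 / 8 = 16.2047
Σ(R_m − R̄_m)² = 203.5788  ⇒  Var(R_m) = 203.5788 / 8 = 25.4474
β = Cov / Var(R_m) = 16.2047 / 25.4474 = 0.6368
E(R) = R_f + β × MRP = 2.41% + 0.6368 × 7.91% = 7.45%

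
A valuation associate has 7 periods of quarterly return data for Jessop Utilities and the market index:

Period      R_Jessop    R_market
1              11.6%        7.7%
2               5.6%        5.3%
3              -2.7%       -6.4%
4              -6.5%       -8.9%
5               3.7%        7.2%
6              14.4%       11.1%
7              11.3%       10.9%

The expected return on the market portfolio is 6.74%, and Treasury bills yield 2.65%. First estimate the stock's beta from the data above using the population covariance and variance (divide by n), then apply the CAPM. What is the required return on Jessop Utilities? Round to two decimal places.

6.35%

Mean R_i = (11.6 + 5.6 − 2.7 − 6.5 + 3.7 + 14.4 + 11.3) / 7 = 5.3429%
Mean R_m = (7.7 + 5.3 − 6.4 − 8.9 + 7.2 + 11.1 + 10.9) / 7 = 3.8429%
Σ(R_i − R̄_i)(R_m − R̄_m) = 360.0571  ⇒  Cov = 360.0571 / 7 = 51.4367
Σ(R_m − R̄_m)² = 398.0371  ⇒  Var(R_m) = 398.0371 / 7 = 56.8624
β = Cov / Var(R_m) = 51.4367 / 56.8624 = 0.9046
MRP = 6.74% − 2.65% = 4.09%
E(R) = R_f + β × MRP = 2.65% + 0.9046 × 4.09% = 6.35%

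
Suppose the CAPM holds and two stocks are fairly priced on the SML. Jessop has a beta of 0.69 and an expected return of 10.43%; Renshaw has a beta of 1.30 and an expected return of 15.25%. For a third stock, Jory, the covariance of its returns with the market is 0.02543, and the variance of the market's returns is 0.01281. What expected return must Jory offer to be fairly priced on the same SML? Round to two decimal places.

20.66%

MRP = (15.25% − 10.43%) / (1.30 − 0.69) = 7.9016%
R_f = 10.43% − 0.69 × 7.9016% = 4.9779%
β_Jory = Cov / Var(R_m) = 0.02543 / 0.01281 = 1.9852
E(R_Jory) = R_f + β × MRP = 4.9779% + 1.9852 × 7.9016% = 20.66%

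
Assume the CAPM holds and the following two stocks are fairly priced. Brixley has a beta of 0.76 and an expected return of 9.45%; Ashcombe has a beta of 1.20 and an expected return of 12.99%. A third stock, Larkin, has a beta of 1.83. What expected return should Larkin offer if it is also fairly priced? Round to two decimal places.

18.06%

MRP (SML slope) = (12.99% − 9.45%) / (1.20 − 0.76) = 3.54% / 0.44 = 8.0455%
R_f (intercept) = 9.45% − 0.76 × 8.0455% = 3.3354%
E(R_Larkin) = R_f + β × MRP = 3.3354% + 1.83 × 8.0455% = 18.06%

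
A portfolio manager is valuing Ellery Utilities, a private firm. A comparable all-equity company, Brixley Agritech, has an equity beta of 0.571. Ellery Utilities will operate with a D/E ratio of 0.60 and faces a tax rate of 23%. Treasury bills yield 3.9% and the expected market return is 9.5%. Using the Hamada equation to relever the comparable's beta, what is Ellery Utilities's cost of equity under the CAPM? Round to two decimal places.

8.57%

β_L = β_U × [1 + (1 − t)(D/E)] = 0.571 × [1 + (1 − 0.23) × 0.60]
    = 0.571 × [1 + 0.77 × 0.60] = 0.571 × 1.4620 = 0.8348
MRP = 9.5% − 3.9% = 5.60%
E(R) = R_f + β_L × MRP = 3.9% + 0.8348 × 5.6% = 8.57%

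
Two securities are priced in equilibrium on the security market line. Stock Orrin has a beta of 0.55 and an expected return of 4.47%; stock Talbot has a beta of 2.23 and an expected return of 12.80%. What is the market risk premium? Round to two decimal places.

Both satisfy E(R) = R_f + β·MRP, so the slope of the SML is
MRP = (12.80% − 4.47%) / (2.23 − 0.55) = 8.33% / 1.68 = 4.9583%

4.96%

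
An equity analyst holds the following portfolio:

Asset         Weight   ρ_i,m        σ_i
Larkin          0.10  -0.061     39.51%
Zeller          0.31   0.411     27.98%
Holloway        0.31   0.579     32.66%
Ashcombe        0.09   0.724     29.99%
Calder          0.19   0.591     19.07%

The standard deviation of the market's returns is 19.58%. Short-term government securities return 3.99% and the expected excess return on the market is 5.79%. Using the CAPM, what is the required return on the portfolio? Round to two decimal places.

β_Larkin = -0.061 × 39.51% / 19.58% = -0.1231
β_Zeller = 0.411 × 27.98% / 19.58% = 0.5873
β_Holloway = 0.579 × 32.66% / 19.58% = 0.9658
β_Ashcombe = 0.724 × 29.99% / 19.58% = 1.1089
β_Calder = 0.591 × 19.07% / 19.58% = 0.5756
β_P = Σ w_i β_i = 0.10×-0.1231 + 0.31×0.5873 + 0.31×0.9658 + 0.09×1.1089 + 0.19×0.5756 = 0.6783
E(R_P) = R_f + β_P × MRP = 3.99% + 0.6783 × 5.79% = 7.92%

7.92%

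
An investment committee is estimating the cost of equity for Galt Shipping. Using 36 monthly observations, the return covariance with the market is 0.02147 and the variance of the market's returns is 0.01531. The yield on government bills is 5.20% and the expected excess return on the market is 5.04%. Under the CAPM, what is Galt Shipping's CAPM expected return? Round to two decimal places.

β = Cov(R_i, R_m) / Var(R_m) = 0.02147 / 0.01531 = 1.4024
E(R) = R_f + β × MRP = 5.20% + 1.4024 × 5.04% = 12.27%

12.27%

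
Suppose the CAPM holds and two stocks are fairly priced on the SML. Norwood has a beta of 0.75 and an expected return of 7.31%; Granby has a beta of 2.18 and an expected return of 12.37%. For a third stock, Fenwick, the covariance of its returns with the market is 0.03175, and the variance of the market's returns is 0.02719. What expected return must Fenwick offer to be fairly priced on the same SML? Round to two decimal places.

8.79%

MRP = (12.37% − 7.31%) / (2.18 − 0.75) = 3.5385%
R_f = 7.31% − 0.75 × 3.5385% = 4.6561%
β_Fenwick = Cov / Var(R_m) = 0.03175 / 0.02719 = 1.1677
E(R_Fenwick) = R_f + β × MRP = 4.6561% + 1.1677 × 3.5385% = 8.79%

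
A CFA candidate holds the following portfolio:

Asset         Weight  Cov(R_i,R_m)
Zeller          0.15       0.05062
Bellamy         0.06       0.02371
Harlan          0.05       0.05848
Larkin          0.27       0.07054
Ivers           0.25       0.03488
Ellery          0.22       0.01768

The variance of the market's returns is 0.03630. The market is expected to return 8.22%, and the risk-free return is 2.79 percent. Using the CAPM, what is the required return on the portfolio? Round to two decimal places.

9.31%

β_Zeller = 0.05062 / 0.03630 = 1.3945
β_Bellamy = 0.02371 / 0.03630 = 0.6532
β_Harlan = 0.05848 / 0.03630 = 1.6110
β_Larkin = 0.07054 / 0.03630 = 1.9433
β_Ivers = 0.03488 / 0.03630 = 0.9609
β_Ellery = 0.01768 / 0.03630 = 0.4871
β_P = Σ w_i β_i = 0.15×1.3945 + 0.06×0.6532 + 0.05×1.6110 + 0.27×1.9433 + 0.25×0.9609 + 0.22×0.4871 = 1.2010
MRP = 8.22% − 2.79% = 5.43%
E(R_P) = R_f + β_P × MRP = 2.79% + 1.2010 × 5.43% = 9.31%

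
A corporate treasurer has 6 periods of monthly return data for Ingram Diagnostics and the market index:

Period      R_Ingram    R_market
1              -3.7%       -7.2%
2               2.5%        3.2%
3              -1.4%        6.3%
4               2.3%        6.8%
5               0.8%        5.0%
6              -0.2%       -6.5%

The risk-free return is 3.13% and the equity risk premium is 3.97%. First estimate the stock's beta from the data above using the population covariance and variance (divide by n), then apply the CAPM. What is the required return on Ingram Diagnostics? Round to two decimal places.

4.03%

Mean R_i = (-3.7 + 2.5 − 1.4 + 2.3 + 0.8 − 0.2) / 6 = 0.0500%
Mean R_m = (-7.2 + 3.2 + 6.3 + 6.8 + 5.0 − 6.5) / 6 = 1.2667%
Σ(R_i − R̄_i)(R_m − R̄_m) = 46.3800  ⇒  Cov = 46.3800 / 6 = 7.7300
Σ(R_m − R̄_m)² = 205.6333  ⇒  Var(R_m) = 205.6333 / 6 = 34.2722
β = Cov / Var(R_m) = 7.7300 / 34.2722 = 0.2255
E(R) = R_f + β × MRP = 3.13% + 0.2255 × 3.97% = 4.03%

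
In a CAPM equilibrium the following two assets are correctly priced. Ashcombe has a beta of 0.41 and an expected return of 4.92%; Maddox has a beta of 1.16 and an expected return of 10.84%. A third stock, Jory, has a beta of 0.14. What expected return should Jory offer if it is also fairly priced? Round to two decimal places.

MRP (SML slope) = (10.84% − 4.92%) / (1.16 − 0.41) = 5.92% / 0.75 = 7.8933%
R_f (intercept) = 4.92% − 0.41 × 7.8933% = 1.6837%
E(R_Jory) = R_f + β × MRP = 1.6837% + 0.14 × 7.8933% = 2.79%

2.79%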